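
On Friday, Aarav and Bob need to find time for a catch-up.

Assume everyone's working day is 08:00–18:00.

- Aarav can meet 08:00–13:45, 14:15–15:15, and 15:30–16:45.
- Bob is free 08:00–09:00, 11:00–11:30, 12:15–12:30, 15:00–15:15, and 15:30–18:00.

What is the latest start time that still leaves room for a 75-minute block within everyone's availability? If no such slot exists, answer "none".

Aarav ∩ Bob: 08:00–09:00, 11:00–11:30, 12:15–12:30, 15:00–15:15, 15:30–16:45.
Windows ≥ 75 min: 15:30–16:45.
Latest start in the last window 15:30–16:45 is 16:45 − 75 min = 15:30.

15:30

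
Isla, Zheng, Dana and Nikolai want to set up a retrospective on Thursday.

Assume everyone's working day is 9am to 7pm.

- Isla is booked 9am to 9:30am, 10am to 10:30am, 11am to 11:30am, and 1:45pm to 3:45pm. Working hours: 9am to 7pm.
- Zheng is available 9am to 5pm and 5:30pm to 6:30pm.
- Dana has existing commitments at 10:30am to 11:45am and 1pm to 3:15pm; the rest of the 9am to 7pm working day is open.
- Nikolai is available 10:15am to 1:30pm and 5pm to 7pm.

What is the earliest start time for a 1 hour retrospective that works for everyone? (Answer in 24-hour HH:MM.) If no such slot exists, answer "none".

Isla free within 09:00–19:00: 09:30–10:00, 10:30–11:00, 11:30–13:45, 15:45–19:00.
Dana free within 09:00–19:00: 09:00–10:30, 11:45–13:00, 15:15–19:00.
Isla ∩ Zheng: 09:30–10:00, 10:30–11:00, 11:30–13:45, 15:45–17:00, 17:30–18:30.
Isla ∩ Zheng ∩ Dana: 09:30–10:00, 11:45–13:00, 15:45–17:00, 17:30–18:30.
Isla ∩ Zheng ∩ Dana ∩ Nikolai: 11:45–13:00, 17:30–18:30.
Windows ≥ 60 min: 11:45–13:00, 17:30–18:30.
Earliest such window starts at 11:45.

11:45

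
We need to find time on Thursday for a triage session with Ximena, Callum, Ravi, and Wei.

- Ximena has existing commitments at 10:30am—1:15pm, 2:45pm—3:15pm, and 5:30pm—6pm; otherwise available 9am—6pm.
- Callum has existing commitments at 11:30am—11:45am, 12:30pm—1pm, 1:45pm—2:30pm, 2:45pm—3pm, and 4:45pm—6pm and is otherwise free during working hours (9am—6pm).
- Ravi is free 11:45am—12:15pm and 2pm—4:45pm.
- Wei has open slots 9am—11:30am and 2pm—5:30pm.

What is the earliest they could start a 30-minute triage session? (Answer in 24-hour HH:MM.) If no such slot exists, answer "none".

15:15

Ximena free within 09:00–18:00: 09:00–10:30, 13:15–14:45, 15:15–17:30.
Callum free within 09:00–18:00: 09:00–11:30, 11:45–12:30, 13:00–13:45, 14:30–14:45, 15:00–16:45.
Ximena ∩ Callum: 09:00–10:30, 13:15–13:45, 14:30–14:45, 15:15–16:45.
Ximena ∩ Callum ∩ Ravi: 14:30–14:45, 15:15–16:45.
Ximena ∩ Callum ∩ Ravi ∩ Wei: 14:30–14:45, 15:15–16:45.
Windows ≥ 30 min: 15:15–16:45.
Earliest such window starts at 15:15.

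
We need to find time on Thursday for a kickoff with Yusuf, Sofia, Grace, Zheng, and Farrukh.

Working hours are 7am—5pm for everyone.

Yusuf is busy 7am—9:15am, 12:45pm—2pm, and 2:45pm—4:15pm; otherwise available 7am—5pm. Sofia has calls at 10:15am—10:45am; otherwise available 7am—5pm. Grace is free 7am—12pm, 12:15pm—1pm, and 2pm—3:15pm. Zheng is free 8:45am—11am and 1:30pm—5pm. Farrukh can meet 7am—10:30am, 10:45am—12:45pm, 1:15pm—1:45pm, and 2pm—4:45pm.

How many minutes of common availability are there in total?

Yusuf free within 07:00–17:00: 09:15–12:45, 14:00–14:45, 16:15–17:00.
Sofia free within 07:00–17:00: 07:00–10:15, 10:45–17:00.
Yusuf ∩ Sofia: 09:15–10:15, 10:45–12:45, 14:00–14:45, 16:15–17:00.
Yusuf ∩ Sofia ∩ Grace: 09:15–10:15, 10:45–12:00, 12:15–12:45, 14:00–14:45.
Yusuf ∩ Sofia ∩ Grace ∩ Zheng: 09:15–10:15, 10:45–11:00, 14:00–14:45.
Yusuf ∩ Sofia ∩ Grace ∩ Zheng ∩ Farrukh: 09:15–10:15, 10:45–11:00, 14:00–14:45.
Total common minutes: 60 + 15 + 45 = 120.

120 minutes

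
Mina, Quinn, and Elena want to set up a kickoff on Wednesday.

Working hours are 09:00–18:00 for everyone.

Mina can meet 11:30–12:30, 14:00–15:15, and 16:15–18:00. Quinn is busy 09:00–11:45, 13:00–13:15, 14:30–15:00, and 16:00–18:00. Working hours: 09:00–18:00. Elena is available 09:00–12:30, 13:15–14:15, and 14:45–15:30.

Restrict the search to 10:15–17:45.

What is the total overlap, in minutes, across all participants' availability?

Quinn free within 09:00–18:00: 11:45–13:00, 13:15–14:30, 15:00–16:00.
Mina ∩ Quinn: 11:45–12:30, 14:00–14:30, 15:00–15:15.
Mina ∩ Quinn ∩ Elena: 11:45–12:30, 14:00–14:15, 15:00–15:15.
Restricted to 10:15–17:45: 11:45–12:30, 14:00–14:15, 15:00–15:15.
Total common minutes: 45 + 15 + 15 = 75.

75 minutes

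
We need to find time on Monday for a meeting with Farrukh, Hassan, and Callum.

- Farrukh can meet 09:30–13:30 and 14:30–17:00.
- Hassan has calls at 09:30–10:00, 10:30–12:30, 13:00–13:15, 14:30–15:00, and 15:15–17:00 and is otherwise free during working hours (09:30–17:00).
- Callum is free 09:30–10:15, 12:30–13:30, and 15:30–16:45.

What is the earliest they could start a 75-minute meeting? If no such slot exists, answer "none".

Hassan free within 09:30–17:00: 10:00–10:30, 12:30–13:00, 13:15–14:30, 15:00–15:15.
Farrukh ∩ Hassan: 10:00–10:30, 12:30–13:00, 13:15–13:30, 15:00–15:15.
Farrukh ∩ Hassan ∩ Callum: 10:00–10:15, 12:30–13:00, 13:15–13:30.
Windows ≥ 75 min: (none).

none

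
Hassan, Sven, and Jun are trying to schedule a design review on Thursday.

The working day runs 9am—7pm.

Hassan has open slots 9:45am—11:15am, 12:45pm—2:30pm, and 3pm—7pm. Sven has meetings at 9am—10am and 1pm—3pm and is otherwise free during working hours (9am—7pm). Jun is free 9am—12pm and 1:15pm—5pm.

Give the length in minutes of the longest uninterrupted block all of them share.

Sven free within 09:00–19:00: 10:00–13:00, 15:00–19:00.
Hassan ∩ Sven: 10:00–11:15, 12:45–13:00, 15:00–19:00.
Hassan ∩ Sven ∩ Jun: 10:00–11:15, 15:00–17:00.
Common window lengths: 75, 120 min; longest is 120.

120 minutes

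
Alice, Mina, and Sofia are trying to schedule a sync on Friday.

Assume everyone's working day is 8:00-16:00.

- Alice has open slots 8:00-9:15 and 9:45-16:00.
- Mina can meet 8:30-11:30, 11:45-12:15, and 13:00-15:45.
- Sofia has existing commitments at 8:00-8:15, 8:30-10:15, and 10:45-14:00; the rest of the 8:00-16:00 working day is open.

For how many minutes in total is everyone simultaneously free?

135 minutes

Sofia free within 08:00–16:00: 08:15–08:30, 10:15–10:45, 14:00–16:00.
Alice ∩ Mina: 08:30–09:15, 09:45–11:30, 11:45–12:15, 13:00–15:45.
Alice ∩ Mina ∩ Sofia: 10:15–10:45, 14:00–15:45.
Total common minutes: 30 + 105 = 135.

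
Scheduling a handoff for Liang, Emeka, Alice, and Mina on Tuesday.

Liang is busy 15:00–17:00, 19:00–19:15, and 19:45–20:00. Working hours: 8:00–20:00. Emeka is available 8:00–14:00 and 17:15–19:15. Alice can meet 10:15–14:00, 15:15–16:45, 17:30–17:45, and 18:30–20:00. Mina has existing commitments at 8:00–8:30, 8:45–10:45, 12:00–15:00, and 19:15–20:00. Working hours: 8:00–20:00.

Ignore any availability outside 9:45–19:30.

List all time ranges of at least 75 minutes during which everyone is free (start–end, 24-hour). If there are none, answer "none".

10:45–12:00

Liang free within 08:00–20:00: 08:00–15:00, 17:00–19:00, 19:15–19:45.
Mina free within 08:00–20:00: 08:30–08:45, 10:45–12:00, 15:00–19:15.
Liang ∩ Emeka: 08:00–14:00, 17:15–19:00.
Liang ∩ Emeka ∩ Alice: 10:15–14:00, 17:30–17:45, 18:30–19:00.
Liang ∩ Emeka ∩ Alice ∩ Mina: 10:45–12:00, 17:30–17:45, 18:30–19:00.
Restricted to 09:45–19:30: 10:45–12:00, 17:30–17:45, 18:30–19:00.
Windows ≥ 75 min: 10:45–12:00.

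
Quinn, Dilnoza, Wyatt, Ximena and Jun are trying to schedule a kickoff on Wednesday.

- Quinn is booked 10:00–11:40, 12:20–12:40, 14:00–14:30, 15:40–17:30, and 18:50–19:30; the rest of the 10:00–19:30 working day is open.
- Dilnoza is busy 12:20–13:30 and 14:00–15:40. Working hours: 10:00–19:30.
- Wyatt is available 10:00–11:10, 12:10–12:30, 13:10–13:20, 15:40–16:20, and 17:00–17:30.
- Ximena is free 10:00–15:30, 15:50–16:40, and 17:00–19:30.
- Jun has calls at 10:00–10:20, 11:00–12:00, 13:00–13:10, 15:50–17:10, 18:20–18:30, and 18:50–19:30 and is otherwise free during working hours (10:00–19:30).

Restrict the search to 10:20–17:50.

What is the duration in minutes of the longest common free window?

Quinn free within 10:00–19:30: 11:40–12:20, 12:40–14:00, 14:30–15:40, 17:30–18:50.
Dilnoza free within 10:00–19:30: 10:00–12:20, 13:30–14:00, 15:40–19:30.
Jun free within 10:00–19:30: 10:20–11:00, 12:00–13:00, 13:10–15:50, 17:10–18:20, 18:30–18:50.
Quinn ∩ Dilnoza: 11:40–12:20, 13:30–14:00, 17:30–18:50.
Quinn ∩ Dilnoza ∩ Wyatt: 12:10–12:20.
Quinn ∩ Dilnoza ∩ Wyatt ∩ Ximena: 12:10–12:20.
Quinn ∩ Dilnoza ∩ Wyatt ∩ Ximena ∩ Jun: 12:10–12:20.
Restricted to 10:20–17:50: 12:10–12:20.
Single common window of 10 minutes.

10 minutes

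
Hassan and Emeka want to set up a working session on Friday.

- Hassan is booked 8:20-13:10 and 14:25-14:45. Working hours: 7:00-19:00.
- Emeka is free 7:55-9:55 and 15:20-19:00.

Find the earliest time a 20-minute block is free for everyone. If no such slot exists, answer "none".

Hassan free within 07:00–19:00: 07:00–08:20, 13:10–14:25, 14:45–19:00.
Hassan ∩ Emeka: 07:55–08:20, 15:20–19:00.
Windows ≥ 20 min: 07:55–08:20, 15:20–19:00.
Earliest such window starts at 07:55.

07:55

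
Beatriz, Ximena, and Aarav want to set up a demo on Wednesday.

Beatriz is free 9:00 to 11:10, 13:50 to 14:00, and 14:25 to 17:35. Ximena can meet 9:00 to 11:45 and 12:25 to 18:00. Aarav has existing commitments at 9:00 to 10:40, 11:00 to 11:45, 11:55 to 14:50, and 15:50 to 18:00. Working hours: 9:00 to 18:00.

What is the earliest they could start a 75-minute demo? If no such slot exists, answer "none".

none

Aarav free within 09:00–18:00: 10:40–11:00, 11:45–11:55, 14:50–15:50.
Beatriz ∩ Ximena: 09:00–11:10, 13:50–14:00, 14:25–17:35.
Beatriz ∩ Ximena ∩ Aarav: 10:40–11:00, 14:50–15:50.
Windows ≥ 75 min: (none).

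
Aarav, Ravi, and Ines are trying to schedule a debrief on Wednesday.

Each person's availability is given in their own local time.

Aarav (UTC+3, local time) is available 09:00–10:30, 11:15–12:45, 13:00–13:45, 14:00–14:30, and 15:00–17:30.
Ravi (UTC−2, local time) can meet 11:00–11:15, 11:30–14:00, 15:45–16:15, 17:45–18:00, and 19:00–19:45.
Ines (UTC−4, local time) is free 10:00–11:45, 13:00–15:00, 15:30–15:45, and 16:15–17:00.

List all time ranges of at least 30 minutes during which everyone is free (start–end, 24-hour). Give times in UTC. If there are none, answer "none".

Aarav → UTC: 06:00–07:30, 08:15–09:45, 10:00–10:45, 11:00–11:30, 12:00–14:30.
Ravi → UTC: 13:00–13:15, 13:30–16:00, 17:45–18:15, 19:45–20:00, 21:00–21:45.
Ines → UTC: 14:00–15:45, 17:00–19:00, 19:30–19:45, 20:15–21:00.
Aarav ∩ Ravi: 13:00–13:15, 13:30–14:30.
Aarav ∩ Ravi ∩ Ines: 14:00–14:30.
Windows ≥ 30 min: 14:00–14:30.

14:00–14:30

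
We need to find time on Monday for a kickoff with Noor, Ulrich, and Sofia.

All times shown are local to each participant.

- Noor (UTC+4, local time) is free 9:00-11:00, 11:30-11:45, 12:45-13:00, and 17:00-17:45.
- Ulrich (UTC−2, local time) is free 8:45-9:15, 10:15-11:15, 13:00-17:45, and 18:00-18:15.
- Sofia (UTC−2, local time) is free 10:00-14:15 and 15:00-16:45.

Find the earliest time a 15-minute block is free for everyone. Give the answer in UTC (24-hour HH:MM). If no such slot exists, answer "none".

Noor → UTC: 05:00–07:00, 07:30–07:45, 08:45–09:00, 13:00–13:45.
Ulrich → UTC: 10:45–11:15, 12:15–13:15, 15:00–19:45, 20:00–20:15.
Sofia → UTC: 12:00–16:15, 17:00–18:45.
Noor ∩ Ulrich: 13:00–13:15.
Noor ∩ Ulrich ∩ Sofia: 13:00–13:15.
Windows ≥ 15 min: 13:00–13:15.
Earliest such window starts at 13:00.

13:00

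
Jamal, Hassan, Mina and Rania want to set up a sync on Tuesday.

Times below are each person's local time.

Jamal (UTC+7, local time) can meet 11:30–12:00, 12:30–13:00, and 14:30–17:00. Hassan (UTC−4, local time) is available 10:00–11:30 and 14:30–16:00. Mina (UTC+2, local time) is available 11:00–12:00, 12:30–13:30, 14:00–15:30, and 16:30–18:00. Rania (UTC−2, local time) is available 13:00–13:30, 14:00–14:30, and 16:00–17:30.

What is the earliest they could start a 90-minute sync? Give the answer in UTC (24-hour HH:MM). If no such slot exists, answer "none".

Jamal → UTC: 04:30–05:00, 05:30–06:00, 07:30–10:00.
Hassan → UTC: 14:00–15:30, 18:30–20:00.
Mina → UTC: 09:00–10:00, 10:30–11:30, 12:00–13:30, 14:30–16:00.
Rania → UTC: 15:00–15:30, 16:00–16:30, 18:00–19:30.
Jamal ∩ Hassan: (none).
Jamal ∩ Hassan ∩ Mina: (none).
Jamal ∩ Hassan ∩ Mina ∩ Rania: (none).
Windows ≥ 90 min: (none).

none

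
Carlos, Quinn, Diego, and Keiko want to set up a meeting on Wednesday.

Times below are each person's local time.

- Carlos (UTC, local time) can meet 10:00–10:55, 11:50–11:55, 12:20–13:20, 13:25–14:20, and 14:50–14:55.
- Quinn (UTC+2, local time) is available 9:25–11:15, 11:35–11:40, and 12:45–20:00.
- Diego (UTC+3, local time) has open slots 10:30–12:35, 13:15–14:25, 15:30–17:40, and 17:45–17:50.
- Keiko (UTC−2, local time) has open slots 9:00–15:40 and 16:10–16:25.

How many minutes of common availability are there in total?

105 minutes

Carlos → UTC: 10:00–10:55, 11:50–11:55, 12:20–13:20, 13:25–14:20, 14:50–14:55.
Quinn → UTC: 07:25–09:15, 09:35–09:40, 10:45–18:00.
Diego → UTC: 07:30–09:35, 10:15–11:25, 12:30–14:40, 14:45–14:50.
Keiko → UTC: 11:00–17:40, 18:10–18:25.
Carlos ∩ Quinn: 10:45–10:55, 11:50–11:55, 12:20–13:20, 13:25–14:20, 14:50–14:55.
Carlos ∩ Quinn ∩ Diego: 10:45–10:55, 12:30–13:20, 13:25–14:20.
Carlos ∩ Quinn ∩ Diego ∩ Keiko: 12:30–13:20, 13:25–14:20.
Total common minutes: 50 + 55 = 105.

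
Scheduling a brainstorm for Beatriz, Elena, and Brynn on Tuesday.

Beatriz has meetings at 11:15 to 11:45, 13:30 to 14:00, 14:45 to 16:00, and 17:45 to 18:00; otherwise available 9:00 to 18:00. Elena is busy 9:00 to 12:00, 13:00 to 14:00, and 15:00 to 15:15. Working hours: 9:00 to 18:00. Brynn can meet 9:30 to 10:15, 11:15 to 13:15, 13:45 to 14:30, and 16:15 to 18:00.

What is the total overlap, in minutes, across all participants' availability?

180 minutes

Beatriz free within 09:00–18:00: 09:00–11:15, 11:45–13:30, 14:00–14:45, 16:00–17:45.
Elena free within 09:00–18:00: 12:00–13:00, 14:00–15:00, 15:15–18:00.
Beatriz ∩ Elena: 12:00–13:00, 14:00–14:45, 16:00–17:45.
Beatriz ∩ Elena ∩ Brynn: 12:00–13:00, 14:00–14:30, 16:15–17:45.
Total common minutes: 60 + 30 + 90 = 180.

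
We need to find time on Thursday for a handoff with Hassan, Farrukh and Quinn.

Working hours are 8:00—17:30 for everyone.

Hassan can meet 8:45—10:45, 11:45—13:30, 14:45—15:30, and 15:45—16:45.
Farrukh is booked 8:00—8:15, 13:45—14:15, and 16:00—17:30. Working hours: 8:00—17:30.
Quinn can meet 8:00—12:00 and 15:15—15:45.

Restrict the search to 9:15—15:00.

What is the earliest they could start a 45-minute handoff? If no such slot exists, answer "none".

Farrukh free within 08:00–17:30: 08:15–13:45, 14:15–16:00.
Hassan ∩ Farrukh: 08:45–10:45, 11:45–13:30, 14:45–15:30, 15:45–16:00.
Hassan ∩ Farrukh ∩ Quinn: 08:45–10:45, 11:45–12:00, 15:15–15:30.
Restricted to 09:15–15:00: 09:15–10:45, 11:45–12:00.
Windows ≥ 45 min: 09:15–10:45.
Earliest such window starts at 09:15.

09:15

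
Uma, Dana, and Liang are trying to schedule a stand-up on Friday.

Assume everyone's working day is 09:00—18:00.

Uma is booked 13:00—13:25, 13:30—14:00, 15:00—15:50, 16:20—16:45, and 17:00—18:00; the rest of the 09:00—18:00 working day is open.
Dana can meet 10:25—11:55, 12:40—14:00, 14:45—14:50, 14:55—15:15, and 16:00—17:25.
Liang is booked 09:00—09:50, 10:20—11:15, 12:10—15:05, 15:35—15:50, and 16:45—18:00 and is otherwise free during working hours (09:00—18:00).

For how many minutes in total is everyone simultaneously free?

Uma free within 09:00–18:00: 09:00–13:00, 13:25–13:30, 14:00–15:00, 15:50–16:20, 16:45–17:00.
Liang free within 09:00–18:00: 09:50–10:20, 11:15–12:10, 15:05–15:35, 15:50–16:45.
Uma ∩ Dana: 10:25–11:55, 12:40–13:00, 13:25–13:30, 14:45–14:50, 14:55–15:00, 16:00–16:20, 16:45–17:00.
Uma ∩ Dana ∩ Liang: 11:15–11:55, 16:00–16:20.
Total common minutes: 40 + 20 = 60.

60 minutes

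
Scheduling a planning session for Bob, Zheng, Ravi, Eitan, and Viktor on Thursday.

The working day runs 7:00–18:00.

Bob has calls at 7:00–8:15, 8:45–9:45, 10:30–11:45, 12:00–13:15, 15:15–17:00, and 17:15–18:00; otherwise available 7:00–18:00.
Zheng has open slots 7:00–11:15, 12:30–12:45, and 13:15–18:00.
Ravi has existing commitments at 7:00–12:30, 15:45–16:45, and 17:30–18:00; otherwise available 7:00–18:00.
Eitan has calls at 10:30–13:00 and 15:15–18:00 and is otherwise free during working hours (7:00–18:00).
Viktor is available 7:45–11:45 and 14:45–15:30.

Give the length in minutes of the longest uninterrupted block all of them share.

Bob free within 07:00–18:00: 08:15–08:45, 09:45–10:30, 11:45–12:00, 13:15–15:15, 17:00–17:15.
Ravi free within 07:00–18:00: 12:30–15:45, 16:45–17:30.
Eitan free within 07:00–18:00: 07:00–10:30, 13:00–15:15.
Bob ∩ Zheng: 08:15–08:45, 09:45–10:30, 13:15–15:15, 17:00–17:15.
Bob ∩ Zheng ∩ Ravi: 13:15–15:15, 17:00–17:15.
Bob ∩ Zheng ∩ Ravi ∩ Eitan: 13:15–15:15.
Bob ∩ Zheng ∩ Ravi ∩ Eitan ∩ Viktor: 14:45–15:15.
Single common window of 30 minutes.

30 minutes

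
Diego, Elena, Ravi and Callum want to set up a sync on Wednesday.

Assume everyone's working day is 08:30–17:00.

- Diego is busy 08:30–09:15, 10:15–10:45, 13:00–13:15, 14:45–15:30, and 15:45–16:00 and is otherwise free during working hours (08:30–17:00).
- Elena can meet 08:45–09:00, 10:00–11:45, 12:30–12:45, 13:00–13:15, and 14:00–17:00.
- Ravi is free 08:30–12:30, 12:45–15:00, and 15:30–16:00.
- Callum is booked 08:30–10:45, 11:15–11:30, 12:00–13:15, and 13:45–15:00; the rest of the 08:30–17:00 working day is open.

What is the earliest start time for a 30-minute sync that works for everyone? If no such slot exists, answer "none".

Diego free within 08:30–17:00: 09:15–10:15, 10:45–13:00, 13:15–14:45, 15:30–15:45, 16:00–17:00.
Callum free within 08:30–17:00: 10:45–11:15, 11:30–12:00, 13:15–13:45, 15:00–17:00.
Diego ∩ Elena: 10:00–10:15, 10:45–11:45, 12:30–12:45, 14:00–14:45, 15:30–15:45, 16:00–17:00.
Diego ∩ Elena ∩ Ravi: 10:00–10:15, 10:45–11:45, 14:00–14:45, 15:30–15:45.
Diego ∩ Elena ∩ Ravi ∩ Callum: 10:45–11:15, 11:30–11:45, 15:30–15:45.
Windows ≥ 30 min: 10:45–11:15.
Earliest such window starts at 10:45.

10:45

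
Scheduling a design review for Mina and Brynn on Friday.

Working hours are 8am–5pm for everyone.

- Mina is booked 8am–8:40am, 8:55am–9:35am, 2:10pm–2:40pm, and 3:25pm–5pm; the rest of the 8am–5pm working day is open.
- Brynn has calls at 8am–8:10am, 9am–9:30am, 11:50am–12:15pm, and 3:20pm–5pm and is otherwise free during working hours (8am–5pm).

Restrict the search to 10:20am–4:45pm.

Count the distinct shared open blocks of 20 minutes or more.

Mina free within 08:00–17:00: 08:40–08:55, 09:35–14:10, 14:40–15:25.
Brynn free within 08:00–17:00: 08:10–09:00, 09:30–11:50, 12:15–15:20.
Mina ∩ Brynn: 08:40–08:55, 09:35–11:50, 12:15–14:10, 14:40–15:20.
Restricted to 10:20–16:45: 10:20–11:50, 12:15–14:10, 14:40–15:20.
Windows ≥ 20 min: 10:20–11:50, 12:15–14:10, 14:40–15:20.
That's 3 windows.

3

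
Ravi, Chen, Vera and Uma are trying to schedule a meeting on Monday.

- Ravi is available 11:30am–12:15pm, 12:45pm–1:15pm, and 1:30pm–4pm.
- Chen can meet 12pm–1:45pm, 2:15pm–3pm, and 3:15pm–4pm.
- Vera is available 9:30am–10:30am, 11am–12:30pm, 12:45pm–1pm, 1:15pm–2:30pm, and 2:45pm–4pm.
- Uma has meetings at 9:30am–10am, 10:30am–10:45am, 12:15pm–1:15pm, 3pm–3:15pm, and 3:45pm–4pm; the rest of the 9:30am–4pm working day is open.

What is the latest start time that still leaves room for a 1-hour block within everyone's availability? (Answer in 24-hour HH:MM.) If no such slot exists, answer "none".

Uma free within 09:30–16:00: 10:00–10:30, 10:45–12:15, 13:15–15:00, 15:15–15:45.
Ravi ∩ Chen: 12:00–12:15, 12:45–13:15, 13:30–13:45, 14:15–15:00, 15:15–16:00.
Ravi ∩ Chen ∩ Vera: 12:00–12:15, 12:45–13:00, 13:30–13:45, 14:15–14:30, 14:45–15:00, 15:15–16:00.
Ravi ∩ Chen ∩ Vera ∩ Uma: 12:00–12:15, 13:30–13:45, 14:15–14:30, 14:45–15:00, 15:15–15:45.
Windows ≥ 60 min: (none).

none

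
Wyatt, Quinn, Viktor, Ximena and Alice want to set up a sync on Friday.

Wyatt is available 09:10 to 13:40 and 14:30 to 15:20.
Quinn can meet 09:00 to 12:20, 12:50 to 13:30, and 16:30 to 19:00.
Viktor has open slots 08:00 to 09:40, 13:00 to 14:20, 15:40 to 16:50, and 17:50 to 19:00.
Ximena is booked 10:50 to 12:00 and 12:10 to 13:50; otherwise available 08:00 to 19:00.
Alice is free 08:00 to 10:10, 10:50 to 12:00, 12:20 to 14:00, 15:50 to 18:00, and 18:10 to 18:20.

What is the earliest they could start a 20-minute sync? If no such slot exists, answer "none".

Ximena free within 08:00–19:00: 08:00–10:50, 12:00–12:10, 13:50–19:00.
Wyatt ∩ Quinn: 09:10–12:20, 12:50–13:30.
Wyatt ∩ Quinn ∩ Viktor: 09:10–09:40, 13:00–13:30.
Wyatt ∩ Quinn ∩ Viktor ∩ Ximena: 09:10–09:40.
Wyatt ∩ Quinn ∩ Viktor ∩ Ximena ∩ Alice: 09:10–09:40.
Windows ≥ 20 min: 09:10–09:40.
Earliest such window starts at 09:10.

09:10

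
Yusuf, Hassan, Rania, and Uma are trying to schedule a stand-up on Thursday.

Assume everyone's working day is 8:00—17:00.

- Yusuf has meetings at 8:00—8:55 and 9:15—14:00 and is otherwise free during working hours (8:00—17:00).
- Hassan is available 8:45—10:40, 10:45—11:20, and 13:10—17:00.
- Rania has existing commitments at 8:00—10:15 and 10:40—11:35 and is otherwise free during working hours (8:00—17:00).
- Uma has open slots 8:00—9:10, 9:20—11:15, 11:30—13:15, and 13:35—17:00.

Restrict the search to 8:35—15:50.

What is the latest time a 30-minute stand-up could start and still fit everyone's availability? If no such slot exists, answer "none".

15:20

Yusuf free within 08:00–17:00: 08:55–09:15, 14:00–17:00.
Rania free within 08:00–17:00: 10:15–10:40, 11:35–17:00.
Yusuf ∩ Hassan: 08:55–09:15, 14:00–17:00.
Yusuf ∩ Hassan ∩ Rania: 14:00–17:00.
Yusuf ∩ Hassan ∩ Rania ∩ Uma: 14:00–17:00.
Restricted to 08:35–15:50: 14:00–15:50.
Windows ≥ 30 min: 14:00–15:50.
Latest start in the last window 14:00–15:50 is 15:50 − 30 min = 15:20.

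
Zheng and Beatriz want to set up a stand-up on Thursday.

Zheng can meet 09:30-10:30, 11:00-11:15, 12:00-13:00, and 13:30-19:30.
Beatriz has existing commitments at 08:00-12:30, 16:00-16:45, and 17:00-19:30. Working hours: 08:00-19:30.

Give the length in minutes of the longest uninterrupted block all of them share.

Beatriz free within 08:00–19:30: 12:30–16:00, 16:45–17:00.
Zheng ∩ Beatriz: 12:30–13:00, 13:30–16:00, 16:45–17:00.
Common window lengths: 30, 150, 15 min; longest is 150.

150 minutes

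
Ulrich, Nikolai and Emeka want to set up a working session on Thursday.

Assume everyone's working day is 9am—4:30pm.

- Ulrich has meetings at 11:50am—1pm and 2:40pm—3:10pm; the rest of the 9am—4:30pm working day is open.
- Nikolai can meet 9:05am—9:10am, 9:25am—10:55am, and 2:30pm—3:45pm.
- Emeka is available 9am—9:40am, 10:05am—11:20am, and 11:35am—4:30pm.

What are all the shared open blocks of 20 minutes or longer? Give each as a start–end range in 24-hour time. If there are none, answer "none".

Ulrich free within 09:00–16:30: 09:00–11:50, 13:00–14:40, 15:10–16:30.
Ulrich ∩ Nikolai: 09:05–09:10, 09:25–10:55, 14:30–14:40, 15:10–15:45.
Ulrich ∩ Nikolai ∩ Emeka: 09:05–09:10, 09:25–09:40, 10:05–10:55, 14:30–14:40, 15:10–15:45.
Windows ≥ 20 min: 10:05–10:55, 15:10–15:45.

10:05–10:55, 15:10–15:45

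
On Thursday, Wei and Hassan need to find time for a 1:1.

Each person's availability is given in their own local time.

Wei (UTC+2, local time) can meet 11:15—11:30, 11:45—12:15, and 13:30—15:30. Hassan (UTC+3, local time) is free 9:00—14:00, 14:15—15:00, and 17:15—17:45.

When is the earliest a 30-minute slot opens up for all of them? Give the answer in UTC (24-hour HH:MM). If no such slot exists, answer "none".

09:45

Wei → UTC: 09:15–09:30, 09:45–10:15, 11:30–13:30.
Hassan → UTC: 06:00–11:00, 11:15–12:00, 14:15–14:45.
Wei ∩ Hassan: 09:15–09:30, 09:45–10:15, 11:30–12:00.
Windows ≥ 30 min: 09:45–10:15, 11:30–12:00.
Earliest such window starts at 09:45.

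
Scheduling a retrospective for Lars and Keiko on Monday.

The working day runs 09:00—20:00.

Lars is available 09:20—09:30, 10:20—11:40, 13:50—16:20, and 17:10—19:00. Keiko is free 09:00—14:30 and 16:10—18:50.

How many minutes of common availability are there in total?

Lars ∩ Keiko: 09:20–09:30, 10:20–11:40, 13:50–14:30, 16:10–16:20, 17:10–18:50.
Total common minutes: 10 + 80 + 40 + 10 + 100 = 240.

240 minutes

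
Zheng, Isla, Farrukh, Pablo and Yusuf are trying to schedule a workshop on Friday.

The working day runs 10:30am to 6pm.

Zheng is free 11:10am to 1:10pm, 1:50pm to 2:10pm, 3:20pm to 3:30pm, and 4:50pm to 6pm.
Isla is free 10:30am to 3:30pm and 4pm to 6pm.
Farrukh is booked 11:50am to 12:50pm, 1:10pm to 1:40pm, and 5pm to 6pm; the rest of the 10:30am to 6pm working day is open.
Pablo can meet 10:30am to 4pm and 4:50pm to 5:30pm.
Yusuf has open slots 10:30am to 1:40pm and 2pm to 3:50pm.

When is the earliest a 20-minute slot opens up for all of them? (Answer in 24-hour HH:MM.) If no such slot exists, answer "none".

Farrukh free within 10:30–18:00: 10:30–11:50, 12:50–13:10, 13:40–17:00.
Zheng ∩ Isla: 11:10–13:10, 13:50–14:10, 15:20–15:30, 16:50–18:00.
Zheng ∩ Isla ∩ Farrukh: 11:10–11:50, 12:50–13:10, 13:50–14:10, 15:20–15:30, 16:50–17:00.
Zheng ∩ Isla ∩ Farrukh ∩ Pablo: 11:10–11:50, 12:50–13:10, 13:50–14:10, 15:20–15:30, 16:50–17:00.
Zheng ∩ Isla ∩ Farrukh ∩ Pablo ∩ Yusuf: 11:10–11:50, 12:50–13:10, 14:00–14:10, 15:20–15:30.
Windows ≥ 20 min: 11:10–11:50, 12:50–13:10.
Earliest such window starts at 11:10.

11:10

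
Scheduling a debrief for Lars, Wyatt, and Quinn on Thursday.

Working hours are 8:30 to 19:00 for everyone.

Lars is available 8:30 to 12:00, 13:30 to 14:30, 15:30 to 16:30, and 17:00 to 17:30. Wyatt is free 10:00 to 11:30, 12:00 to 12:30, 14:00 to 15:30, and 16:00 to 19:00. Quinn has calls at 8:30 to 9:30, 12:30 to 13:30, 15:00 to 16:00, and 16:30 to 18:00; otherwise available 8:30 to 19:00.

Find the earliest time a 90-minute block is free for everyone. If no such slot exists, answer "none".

10:00

Quinn free within 08:30–19:00: 09:30–12:30, 13:30–15:00, 16:00–16:30, 18:00–19:00.
Lars ∩ Wyatt: 10:00–11:30, 14:00–14:30, 16:00–16:30, 17:00–17:30.
Lars ∩ Wyatt ∩ Quinn: 10:00–11:30, 14:00–14:30, 16:00–16:30.
Windows ≥ 90 min: 10:00–11:30.
Earliest such window starts at 10:00.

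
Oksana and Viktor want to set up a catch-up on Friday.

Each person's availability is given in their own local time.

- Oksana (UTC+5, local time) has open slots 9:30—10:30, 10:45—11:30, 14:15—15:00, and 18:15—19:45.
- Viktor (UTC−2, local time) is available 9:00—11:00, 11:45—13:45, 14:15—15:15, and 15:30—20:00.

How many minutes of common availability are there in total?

Oksana → UTC: 04:30–05:30, 05:45–06:30, 09:15–10:00, 13:15–14:45.
Viktor → UTC: 11:00–13:00, 13:45–15:45, 16:15–17:15, 17:30–22:00.
Oksana ∩ Viktor: 13:45–14:45.
Total common minutes: 60.

60 minutes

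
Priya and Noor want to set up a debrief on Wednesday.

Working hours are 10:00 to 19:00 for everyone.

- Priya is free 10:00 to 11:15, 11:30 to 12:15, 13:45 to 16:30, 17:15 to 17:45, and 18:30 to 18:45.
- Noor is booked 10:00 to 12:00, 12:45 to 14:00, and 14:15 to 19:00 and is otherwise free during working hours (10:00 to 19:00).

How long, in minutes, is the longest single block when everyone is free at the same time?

15 minutes

Noor free within 10:00–19:00: 12:00–12:45, 14:00–14:15.
Priya ∩ Noor: 12:00–12:15, 14:00–14:15.
Common window lengths: 15, 15 min; longest is 15.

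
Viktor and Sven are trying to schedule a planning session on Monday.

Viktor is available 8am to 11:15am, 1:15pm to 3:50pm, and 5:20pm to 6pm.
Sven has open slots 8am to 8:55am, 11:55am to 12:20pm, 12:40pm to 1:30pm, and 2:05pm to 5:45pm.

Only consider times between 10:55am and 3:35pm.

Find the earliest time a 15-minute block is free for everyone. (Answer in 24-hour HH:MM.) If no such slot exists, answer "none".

13:15

Viktor ∩ Sven: 08:00–08:55, 13:15–13:30, 14:05–15:50, 17:20–17:45.
Restricted to 10:55–15:35: 13:15–13:30, 14:05–15:35.
Windows ≥ 15 min: 13:15–13:30, 14:05–15:35.
Earliest such window starts at 13:15.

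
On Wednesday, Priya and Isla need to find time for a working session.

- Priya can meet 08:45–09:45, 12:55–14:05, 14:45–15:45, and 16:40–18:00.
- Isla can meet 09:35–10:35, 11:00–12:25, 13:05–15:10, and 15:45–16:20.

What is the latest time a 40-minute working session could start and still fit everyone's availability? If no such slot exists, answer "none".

13:25

Priya ∩ Isla: 09:35–09:45, 13:05–14:05, 14:45–15:10.
Windows ≥ 40 min: 13:05–14:05.
Latest start in the last window 13:05–14:05 is 14:05 − 40 min = 13:25.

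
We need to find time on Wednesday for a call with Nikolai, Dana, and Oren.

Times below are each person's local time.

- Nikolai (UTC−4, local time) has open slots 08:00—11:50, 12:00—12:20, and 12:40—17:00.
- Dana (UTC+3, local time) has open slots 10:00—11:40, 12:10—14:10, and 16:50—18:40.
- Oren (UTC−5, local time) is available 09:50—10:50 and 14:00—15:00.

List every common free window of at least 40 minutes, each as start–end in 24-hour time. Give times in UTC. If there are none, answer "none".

Nikolai → UTC: 12:00–15:50, 16:00–16:20, 16:40–21:00.
Dana → UTC: 07:00–08:40, 09:10–11:10, 13:50–15:40.
Oren → UTC: 14:50–15:50, 19:00–20:00.
Nikolai ∩ Dana: 13:50–15:40.
Nikolai ∩ Dana ∩ Oren: 14:50–15:40.
Windows ≥ 40 min: 14:50–15:40.

14:50–15:40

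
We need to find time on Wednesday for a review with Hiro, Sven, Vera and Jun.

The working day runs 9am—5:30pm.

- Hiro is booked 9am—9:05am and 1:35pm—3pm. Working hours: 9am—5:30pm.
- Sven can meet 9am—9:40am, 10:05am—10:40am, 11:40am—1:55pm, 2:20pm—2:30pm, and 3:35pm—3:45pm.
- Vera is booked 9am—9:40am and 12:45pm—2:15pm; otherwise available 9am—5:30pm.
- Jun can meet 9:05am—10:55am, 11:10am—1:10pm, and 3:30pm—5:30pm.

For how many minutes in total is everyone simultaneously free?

110 minutes

Hiro free within 09:00–17:30: 09:05–13:35, 15:00–17:30.
Vera free within 09:00–17:30: 09:40–12:45, 14:15–17:30.
Hiro ∩ Sven: 09:05–09:40, 10:05–10:40, 11:40–13:35, 15:35–15:45.
Hiro ∩ Sven ∩ Vera: 10:05–10:40, 11:40–12:45, 15:35–15:45.
Hiro ∩ Sven ∩ Vera ∩ Jun: 10:05–10:40, 11:40–12:45, 15:35–15:45.
Total common minutes: 35 + 65 + 10 = 110.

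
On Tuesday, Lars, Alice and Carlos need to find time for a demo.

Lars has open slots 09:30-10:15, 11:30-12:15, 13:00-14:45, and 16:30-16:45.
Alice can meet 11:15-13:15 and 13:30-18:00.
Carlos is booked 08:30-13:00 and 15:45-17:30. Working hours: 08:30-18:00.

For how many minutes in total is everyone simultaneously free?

90 minutes

Carlos free within 08:30–18:00: 13:00–15:45, 17:30–18:00.
Lars ∩ Alice: 11:30–12:15, 13:00–13:15, 13:30–14:45, 16:30–16:45.
Lars ∩ Alice ∩ Carlos: 13:00–13:15, 13:30–14:45.
Total common minutes: 15 + 75 = 90.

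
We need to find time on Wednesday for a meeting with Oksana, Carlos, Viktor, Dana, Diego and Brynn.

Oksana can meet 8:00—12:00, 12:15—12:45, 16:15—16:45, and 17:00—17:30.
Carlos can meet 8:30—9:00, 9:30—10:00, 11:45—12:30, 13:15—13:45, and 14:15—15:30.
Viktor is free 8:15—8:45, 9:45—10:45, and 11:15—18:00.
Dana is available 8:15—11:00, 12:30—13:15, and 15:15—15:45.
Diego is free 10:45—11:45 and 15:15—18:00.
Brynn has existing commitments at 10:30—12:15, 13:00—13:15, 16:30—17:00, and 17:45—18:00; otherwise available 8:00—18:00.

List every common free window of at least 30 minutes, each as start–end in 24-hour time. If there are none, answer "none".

Brynn free within 08:00–18:00: 08:00–10:30, 12:15–13:00, 13:15–16:30, 17:00–17:45.
Oksana ∩ Carlos: 08:30–09:00, 09:30–10:00, 11:45–12:00, 12:15–12:30.
Oksana ∩ Carlos ∩ Viktor: 08:30–08:45, 09:45–10:00, 11:45–12:00, 12:15–12:30.
Oksana ∩ Carlos ∩ Viktor ∩ Dana: 08:30–08:45, 09:45–10:00.
Oksana ∩ Carlos ∩ Viktor ∩ Dana ∩ Diego: (none).
Oksana ∩ Carlos ∩ Viktor ∩ Dana ∩ Diego ∩ Brynn: (none).
Windows ≥ 30 min: (none).

none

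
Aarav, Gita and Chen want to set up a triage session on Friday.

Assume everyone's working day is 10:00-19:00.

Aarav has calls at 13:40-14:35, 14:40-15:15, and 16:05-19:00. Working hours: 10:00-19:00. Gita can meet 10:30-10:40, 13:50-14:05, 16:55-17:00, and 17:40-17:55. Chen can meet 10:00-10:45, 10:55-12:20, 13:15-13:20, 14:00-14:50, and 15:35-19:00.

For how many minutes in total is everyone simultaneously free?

10 minutes

Aarav free within 10:00–19:00: 10:00–13:40, 14:35–14:40, 15:15–16:05.
Aarav ∩ Gita: 10:30–10:40.
Aarav ∩ Gita ∩ Chen: 10:30–10:40.
Total common minutes: 10.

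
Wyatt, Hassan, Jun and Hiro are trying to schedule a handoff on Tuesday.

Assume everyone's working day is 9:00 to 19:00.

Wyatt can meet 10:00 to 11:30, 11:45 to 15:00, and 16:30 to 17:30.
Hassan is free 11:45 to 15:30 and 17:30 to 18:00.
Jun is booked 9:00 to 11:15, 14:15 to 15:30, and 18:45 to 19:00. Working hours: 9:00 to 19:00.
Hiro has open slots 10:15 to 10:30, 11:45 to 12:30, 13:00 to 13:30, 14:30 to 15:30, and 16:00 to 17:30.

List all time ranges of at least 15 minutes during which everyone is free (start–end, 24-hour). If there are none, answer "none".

11:45–12:30, 13:00–13:30

Jun free within 09:00–19:00: 11:15–14:15, 15:30–18:45.
Wyatt ∩ Hassan: 11:45–15:00.
Wyatt ∩ Hassan ∩ Jun: 11:45–14:15.
Wyatt ∩ Hassan ∩ Jun ∩ Hiro: 11:45–12:30, 13:00–13:30.
Windows ≥ 15 min: 11:45–12:30, 13:00–13:30.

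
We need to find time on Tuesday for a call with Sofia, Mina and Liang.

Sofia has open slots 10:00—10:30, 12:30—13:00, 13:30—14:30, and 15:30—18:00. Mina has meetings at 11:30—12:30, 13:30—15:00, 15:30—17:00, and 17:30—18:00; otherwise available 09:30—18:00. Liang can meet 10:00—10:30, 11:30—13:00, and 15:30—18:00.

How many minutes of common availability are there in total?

90 minutes

Mina free within 09:30–18:00: 09:30–11:30, 12:30–13:30, 15:00–15:30, 17:00–17:30.
Sofia ∩ Mina: 10:00–10:30, 12:30–13:00, 17:00–17:30.
Sofia ∩ Mina ∩ Liang: 10:00–10:30, 12:30–13:00, 17:00–17:30.
Total common minutes: 30 + 30 + 30 = 90.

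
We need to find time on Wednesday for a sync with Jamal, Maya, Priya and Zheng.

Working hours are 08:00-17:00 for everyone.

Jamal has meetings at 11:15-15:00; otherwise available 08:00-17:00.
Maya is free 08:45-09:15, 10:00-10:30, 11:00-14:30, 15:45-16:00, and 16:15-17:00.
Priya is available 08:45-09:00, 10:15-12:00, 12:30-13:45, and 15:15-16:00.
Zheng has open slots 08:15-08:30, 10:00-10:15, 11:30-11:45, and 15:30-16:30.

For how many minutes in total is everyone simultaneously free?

15 minutes

Jamal free within 08:00–17:00: 08:00–11:15, 15:00–17:00.
Jamal ∩ Maya: 08:45–09:15, 10:00–10:30, 11:00–11:15, 15:45–16:00, 16:15–17:00.
Jamal ∩ Maya ∩ Priya: 08:45–09:00, 10:15–10:30, 11:00–11:15, 15:45–16:00.
Jamal ∩ Maya ∩ Priya ∩ Zheng: 15:45–16:00.
Total common minutes: 15.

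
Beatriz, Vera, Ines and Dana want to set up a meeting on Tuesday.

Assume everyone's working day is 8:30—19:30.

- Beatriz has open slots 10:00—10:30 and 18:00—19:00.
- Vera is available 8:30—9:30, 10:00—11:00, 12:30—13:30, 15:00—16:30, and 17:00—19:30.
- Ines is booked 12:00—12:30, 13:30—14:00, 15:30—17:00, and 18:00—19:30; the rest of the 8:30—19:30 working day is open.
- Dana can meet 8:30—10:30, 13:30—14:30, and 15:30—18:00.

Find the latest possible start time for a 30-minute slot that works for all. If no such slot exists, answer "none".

Ines free within 08:30–19:30: 08:30–12:00, 12:30–13:30, 14:00–15:30, 17:00–18:00.
Beatriz ∩ Vera: 10:00–10:30, 18:00–19:00.
Beatriz ∩ Vera ∩ Ines: 10:00–10:30.
Beatriz ∩ Vera ∩ Ines ∩ Dana: 10:00–10:30.
Windows ≥ 30 min: 10:00–10:30.
Latest start in the last window 10:00–10:30 is 10:30 − 30 min = 10:00.

10:00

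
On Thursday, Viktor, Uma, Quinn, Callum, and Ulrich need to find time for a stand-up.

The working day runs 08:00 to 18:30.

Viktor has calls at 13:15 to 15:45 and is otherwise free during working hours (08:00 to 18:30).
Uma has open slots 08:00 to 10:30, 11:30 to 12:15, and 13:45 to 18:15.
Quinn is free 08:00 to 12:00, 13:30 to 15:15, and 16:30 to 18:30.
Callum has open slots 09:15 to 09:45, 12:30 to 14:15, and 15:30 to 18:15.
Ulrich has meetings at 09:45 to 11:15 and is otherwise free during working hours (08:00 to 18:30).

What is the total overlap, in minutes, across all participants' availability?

135 minutes

Viktor free within 08:00–18:30: 08:00–13:15, 15:45–18:30.
Ulrich free within 08:00–18:30: 08:00–09:45, 11:15–18:30.
Viktor ∩ Uma: 08:00–10:30, 11:30–12:15, 15:45–18:15.
Viktor ∩ Uma ∩ Quinn: 08:00–10:30, 11:30–12:00, 16:30–18:15.
Viktor ∩ Uma ∩ Quinn ∩ Callum: 09:15–09:45, 16:30–18:15.
Viktor ∩ Uma ∩ Quinn ∩ Callum ∩ Ulrich: 09:15–09:45, 16:30–18:15.
Total common minutes: 30 + 105 = 135.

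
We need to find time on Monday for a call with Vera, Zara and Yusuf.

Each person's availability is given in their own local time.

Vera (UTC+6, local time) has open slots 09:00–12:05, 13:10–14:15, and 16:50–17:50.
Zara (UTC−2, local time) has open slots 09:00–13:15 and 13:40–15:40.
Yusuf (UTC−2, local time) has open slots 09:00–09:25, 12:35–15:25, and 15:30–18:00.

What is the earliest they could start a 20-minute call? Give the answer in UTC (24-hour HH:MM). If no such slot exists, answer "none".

11:00

Vera → UTC: 03:00–06:05, 07:10–08:15, 10:50–11:50.
Zara → UTC: 11:00–15:15, 15:40–17:40.
Yusuf → UTC: 11:00–11:25, 14:35–17:25, 17:30–20:00.
Vera ∩ Zara: 11:00–11:50.
Vera ∩ Zara ∩ Yusuf: 11:00–11:25.
Windows ≥ 20 min: 11:00–11:25.
Earliest such window starts at 11:00.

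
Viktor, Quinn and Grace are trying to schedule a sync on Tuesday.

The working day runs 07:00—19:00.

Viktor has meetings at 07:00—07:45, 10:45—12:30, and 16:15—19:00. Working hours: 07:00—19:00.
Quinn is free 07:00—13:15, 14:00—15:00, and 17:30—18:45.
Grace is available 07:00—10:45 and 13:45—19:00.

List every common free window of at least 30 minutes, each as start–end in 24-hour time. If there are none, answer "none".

Viktor free within 07:00–19:00: 07:45–10:45, 12:30–16:15.
Viktor ∩ Quinn: 07:45–10:45, 12:30–13:15, 14:00–15:00.
Viktor ∩ Quinn ∩ Grace: 07:45–10:45, 14:00–15:00.
Windows ≥ 30 min: 07:45–10:45, 14:00–15:00.

07:45–10:45, 14:00–15:00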